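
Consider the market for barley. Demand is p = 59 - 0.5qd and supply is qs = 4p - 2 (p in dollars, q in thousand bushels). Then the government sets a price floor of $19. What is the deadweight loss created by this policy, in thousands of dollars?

Rearranging demand gives qd = 118 - 2p. Without the control the market clears where 118 - 2p = 4p - 2, i.e. p* = 20 and q* = 78.
The floor of 19 is below the equilibrium price 20, so it is not binding; the market clears at p* = 20, q* = 78.
Since the control does not bind, no trades are prevented and deadweight loss is zero.

0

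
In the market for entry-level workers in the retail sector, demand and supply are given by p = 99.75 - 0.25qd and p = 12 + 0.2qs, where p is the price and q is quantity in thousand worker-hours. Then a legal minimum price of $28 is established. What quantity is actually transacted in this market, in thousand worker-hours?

195

Rearranging demand gives qd = 399 - 4p; rearranging supply gives qs = 5p - 60. Equilibrium: 399 - 4p = 5p - 60, so 459 = 9p and p* = 51, q* = 195.
The floor of 28 is below the equilibrium price 51, so it is not binding; the market clears at p* = 51, q* = 195.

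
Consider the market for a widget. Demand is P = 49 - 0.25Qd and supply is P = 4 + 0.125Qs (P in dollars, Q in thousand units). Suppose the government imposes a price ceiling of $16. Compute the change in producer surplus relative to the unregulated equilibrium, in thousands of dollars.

-324

Rearranging demand gives Qd = 196 - 4P; rearranging supply gives Qs = 8P - 32. In a free market, 196 - 4P = 8P - 32 gives the equilibrium P* = 19, Q* = 120.
Because the ceiling (16) lies below the market-clearing price, it is binding.
At P = 16: Qd = 196 - 4·16 = 132 and Qs = 8·16 - 32 = 96.
Producer surplus without the control is ½ · (19 - 4) · 120 = 900.
With the ceiling, producers sell 96 units at 16, so PS = ½ · (16 - 4) · 96 = 576.
Change in producer surplus = 576 - 900 = -324.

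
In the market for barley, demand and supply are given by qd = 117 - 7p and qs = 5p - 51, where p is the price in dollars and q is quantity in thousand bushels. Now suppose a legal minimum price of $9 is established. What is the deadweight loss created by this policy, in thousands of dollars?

0

Without the control the market clears where 117 - 7p = 5p - 51, i.e. p* = 14 and q* = 19.
Since 9 is below p* = 14, the floor does not bind and the free-market outcome prevails.
Since the control does not bind, no trades are prevented and deadweight loss is zero.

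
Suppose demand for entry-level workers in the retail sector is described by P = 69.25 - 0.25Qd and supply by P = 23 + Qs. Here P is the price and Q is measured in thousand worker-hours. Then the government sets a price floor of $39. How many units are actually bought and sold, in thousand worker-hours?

Rearranging demand gives Qd = 277 - 4P; rearranging supply gives Qs = P - 23. In a free market, 277 - 4P = P - 23 gives the equilibrium P* = 60, Q* = 37.
The floor of 39 is below the equilibrium price 60, so it is not binding; the market clears at P* = 60, Q* = 37.

37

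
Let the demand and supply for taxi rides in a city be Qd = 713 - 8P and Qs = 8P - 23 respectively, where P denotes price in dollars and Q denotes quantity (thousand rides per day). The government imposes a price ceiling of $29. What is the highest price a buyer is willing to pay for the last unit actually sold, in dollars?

63

In a free market, 713 - 8P = 8P - 23 gives the equilibrium P* = 46, Q* = 345.
Since 29 < 46, the ceiling is binding.
At P = 29: Qd = 713 - 8·29 = 481 and Qs = 8·29 - 23 = 209.
Only 209 units reach the market. On the demand curve, the marginal buyer's willingness to pay at Q = 209 is (713 - 209)/8 = 63.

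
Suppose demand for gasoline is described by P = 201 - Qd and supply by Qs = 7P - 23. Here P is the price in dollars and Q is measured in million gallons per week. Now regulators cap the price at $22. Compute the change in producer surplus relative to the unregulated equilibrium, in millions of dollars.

-912

Rearranging demand gives Qd = 201 - P. Equilibrium: 201 - P = 7P - 23, so 224 = 8P and P* = 28, Q* = 173.
The ceiling of 22 is below the equilibrium price 28, so it binds.
At P = 22: Qd = 201 - 22 = 179 and Qs = 7·22 - 23 = 131.
Producer surplus without the control is ½ · (28 - 23/7) · 173 = 29929/14.
With the ceiling, producers sell 131 units at 22, so PS = ½ · (22 - 23/7) · 131 = 17161/14.
Change in producer surplus = 17161/14 - 29929/14 = -912.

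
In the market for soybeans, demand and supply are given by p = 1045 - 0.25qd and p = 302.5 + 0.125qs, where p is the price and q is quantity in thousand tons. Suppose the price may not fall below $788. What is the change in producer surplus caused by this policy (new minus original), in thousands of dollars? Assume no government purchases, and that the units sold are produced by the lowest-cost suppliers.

188020

Rearranging demand gives qd = 4180 - 4p; rearranging supply gives qs = 8p - 2420. In a free market, 4180 - 4p = 8p - 2420 gives the equilibrium p* = 550, q* = 1980.
The floor of 788 is above the equilibrium price 550, so it binds.
At p = 788: qd = 4180 - 4·788 = 1028 and qs = 8·788 - 2420 = 3884.
Producer surplus without the control is ½ · (550 - 302.5) · 1980 = 245025.
With the floor, 1028 units are sold at 788. The supply price at q = 1028 is 431, so PS = ½ · [(788 - 302.5) + (788 - 431)] · 1028 = 433045.
Change in producer surplus = 433045 - 245025 = 188020.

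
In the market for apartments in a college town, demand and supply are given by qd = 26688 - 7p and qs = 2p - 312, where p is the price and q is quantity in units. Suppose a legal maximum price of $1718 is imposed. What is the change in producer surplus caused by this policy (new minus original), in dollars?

-5648492

Setting quantity demanded equal to quantity supplied, 26688 - 7p = 2p - 312, gives p* = 3000 and q* = 5688.
Since 1718 < 3000, the ceiling is binding.
At p = 1718: qd = 26688 - 7·1718 = 14662 and qs = 2·1718 - 312 = 3124.
Producer surplus without the control is ½ · (3000 - 156) · 5688 = 8088336.
With the ceiling, producers sell 3124 units at 1718, so PS = ½ · (1718 - 156) · 3124 = 2439844.
Change in producer surplus = 2439844 - 8088336 = -5648492.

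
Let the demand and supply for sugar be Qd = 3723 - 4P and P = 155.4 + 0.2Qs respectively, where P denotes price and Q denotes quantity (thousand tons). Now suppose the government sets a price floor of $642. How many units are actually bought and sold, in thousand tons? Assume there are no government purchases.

Rearranging supply gives Qs = 5P - 777. Without the control the market clears where 3723 - 4P = 5P - 777, i.e. P* = 500 and Q* = 1723.
Because the floor (642) lies above the market-clearing price, it is binding.
At P = 642: Qd = 3723 - 4·642 = 1155 and Qs = 5·642 - 777 = 2433.
The quantity actually transacted is the short side, demand: 1155.

1155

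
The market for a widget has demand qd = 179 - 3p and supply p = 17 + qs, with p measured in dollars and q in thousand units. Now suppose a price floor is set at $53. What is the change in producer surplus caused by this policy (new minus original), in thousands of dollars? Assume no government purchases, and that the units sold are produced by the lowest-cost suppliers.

Rearranging supply gives qs = p - 17. In a free market, 179 - 3p = p - 17 gives the equilibrium p* = 49, q* = 32.
Because the floor (53) lies above the market-clearing price, it is binding.
At p = 53: qd = 179 - 3·53 = 20 and qs = 53 - 17 = 36.
Producer surplus without the control is ½ · (49 - 17) · 32 = 512.
With the floor, 20 units are sold at 53. The supply price at q = 20 is 37, so PS = ½ · [(53 - 17) + (53 - 37)] · 20 = 520.
Change in producer surplus = 520 - 512 = 8.

8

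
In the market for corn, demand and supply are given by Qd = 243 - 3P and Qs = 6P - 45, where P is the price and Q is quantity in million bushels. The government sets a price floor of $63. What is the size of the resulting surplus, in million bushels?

279

Equilibrium: 243 - 3P = 6P - 45, so 288 = 9P and P* = 32, Q* = 147.
The floor of 63 is above the equilibrium price 32, so it binds.
At P = 63: Qd = 243 - 3·63 = 54 and Qs = 6·63 - 45 = 333.
Surplus = Qs - Qd = 333 - 54 = 279.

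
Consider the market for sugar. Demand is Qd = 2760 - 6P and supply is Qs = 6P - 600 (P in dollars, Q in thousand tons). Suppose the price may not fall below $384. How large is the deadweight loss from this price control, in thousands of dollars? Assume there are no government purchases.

64896

Equilibrium: 2760 - 6P = 6P - 600, so 3360 = 12P and P* = 280, Q* = 1080.
Because the floor (384) lies above the market-clearing price, it is binding.
At P = 384: Qd = 2760 - 6·384 = 456 and Qs = 6·384 - 600 = 1704.
Quantity traded falls to 456. At Q = 456 the demand price is (2760 - 456)/6 = 384 and the supply price is (600 + 456)/6 = 176.
Deadweight loss = ½ · (384 - 176) · (1080 - 456) = ½ · 208 · 624 = 64896.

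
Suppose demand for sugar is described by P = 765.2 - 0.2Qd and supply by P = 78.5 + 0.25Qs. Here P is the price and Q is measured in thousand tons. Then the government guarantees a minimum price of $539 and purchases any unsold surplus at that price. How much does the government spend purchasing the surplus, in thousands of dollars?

383229

Rearranging demand gives Qd = 3826 - 5P; rearranging supply gives Qs = 4P - 314. In a free market, 3826 - 5P = 4P - 314 gives the equilibrium P* = 460, Q* = 1526.
Since 539 > 460, the floor is binding.
At P = 539: Qd = 3826 - 5·539 = 1131 and Qs = 4·539 - 314 = 1842.
Surplus = Qs - Qd = 711.
Government expenditure = surplus × support price = 711 × 539 = 383229.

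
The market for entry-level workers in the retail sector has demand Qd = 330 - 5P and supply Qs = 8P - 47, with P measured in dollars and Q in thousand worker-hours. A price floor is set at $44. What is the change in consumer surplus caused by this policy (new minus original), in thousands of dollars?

Equilibrium: 330 - 5P = 8P - 47, so 377 = 13P and P* = 29, Q* = 185.
Because the floor (44) lies above the market-clearing price, it is binding.
At P = 44: Qd = 330 - 5·44 = 110 and Qs = 8·44 - 47 = 305.
Consumer surplus without the control is ½ · (66 - 29) · 185 = 3422.5.
With the floor, consumers buy 110 units at 44, so CS = ½ · (66 - 44) · 110 = 1210.
Change in consumer surplus = 1210 - 3422.5 = -2212.5.

-2212.5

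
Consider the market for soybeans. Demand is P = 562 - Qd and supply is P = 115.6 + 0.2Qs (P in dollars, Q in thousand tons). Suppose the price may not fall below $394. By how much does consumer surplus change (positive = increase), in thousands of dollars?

Rearranging demand gives Qd = 562 - P; rearranging supply gives Qs = 5P - 578. In a free market, 562 - P = 5P - 578 gives the equilibrium P* = 190, Q* = 372.
The floor of 394 is above the equilibrium price 190, so it binds.
At P = 394: Qd = 562 - 394 = 168 and Qs = 5·394 - 578 = 1392.
Consumer surplus without the control is ½ · (562 - 190) · 372 = 69192.
With the floor, consumers buy 168 units at 394, so CS = ½ · (562 - 394) · 168 = 14112.
Change in consumer surplus = 14112 - 69192 = -55080.

-55080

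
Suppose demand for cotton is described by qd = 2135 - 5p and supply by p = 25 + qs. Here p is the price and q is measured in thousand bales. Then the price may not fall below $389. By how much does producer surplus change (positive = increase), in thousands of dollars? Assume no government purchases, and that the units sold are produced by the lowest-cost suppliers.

-5002.5

Rearranging supply gives qs = p - 25. Setting quantity demanded equal to quantity supplied, 2135 - 5p = p - 25, gives p* = 360 and q* = 335.
Since 389 > 360, the floor is binding.
At p = 389: qd = 2135 - 5·389 = 190 and qs = 389 - 25 = 364.
Producer surplus without the control is ½ · (360 - 25) · 335 = 56112.5.
With the floor, 190 units are sold at 389. The supply price at q = 190 is 215, so PS = ½ · [(389 - 25) + (389 - 215)] · 190 = 51110.
Change in producer surplus = 51110 - 56112.5 = -5002.5.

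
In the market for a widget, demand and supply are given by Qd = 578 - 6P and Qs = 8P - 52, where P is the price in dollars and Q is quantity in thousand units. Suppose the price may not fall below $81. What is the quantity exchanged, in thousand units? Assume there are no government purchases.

92

Setting quantity demanded equal to quantity supplied, 578 - 6P = 8P - 52, gives P* = 45 and Q* = 308.
Because the floor (81) lies above the market-clearing price, it is binding.
At P = 81: Qd = 578 - 6·81 = 92 and Qs = 8·81 - 52 = 596.
The quantity actually transacted is the short side, demand: 92.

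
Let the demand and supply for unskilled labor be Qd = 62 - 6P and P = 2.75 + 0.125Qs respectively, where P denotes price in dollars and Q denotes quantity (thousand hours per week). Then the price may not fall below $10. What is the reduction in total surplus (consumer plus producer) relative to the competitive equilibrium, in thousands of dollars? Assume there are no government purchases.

Rearranging supply gives Qs = 8P - 22. In a free market, 62 - 6P = 8P - 22 gives the equilibrium P* = 6, Q* = 26.
Since 10 > 6, the floor is binding.
At P = 10: Qd = 62 - 6·10 = 2 and Qs = 8·10 - 22 = 58.
Quantity traded falls to 2. At Q = 2 the demand price is (62 - 2)/6 = 10 and the supply price is (22 + 2)/8 = 3.
Deadweight loss = ½ · (10 - 3) · (26 - 2) = ½ · 7 · 24 = 84.

84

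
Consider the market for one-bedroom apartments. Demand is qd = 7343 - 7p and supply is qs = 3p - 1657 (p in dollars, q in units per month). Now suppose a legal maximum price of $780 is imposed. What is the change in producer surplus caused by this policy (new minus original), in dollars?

Equilibrium: 7343 - 7p = 3p - 1657, so 9000 = 10p and p* = 900, q* = 1043.
Because the ceiling (780) lies below the market-clearing price, it is binding.
At p = 780: qd = 7343 - 7·780 = 1883 and qs = 3·780 - 1657 = 683.
Producer surplus without the control is ½ · (900 - 1657/3) · 1043 = 1087849/6.
With the ceiling, producers sell 683 units at 780, so PS = ½ · (780 - 1657/3) · 683 = 466489/6.
Change in producer surplus = 466489/6 - 1087849/6 = -103560.

-103560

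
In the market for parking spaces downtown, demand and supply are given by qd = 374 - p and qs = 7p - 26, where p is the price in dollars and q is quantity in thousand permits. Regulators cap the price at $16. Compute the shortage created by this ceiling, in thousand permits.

Setting quantity demanded equal to quantity supplied, 374 - p = 7p - 26, gives p* = 50 and q* = 324.
Because the ceiling (16) lies below the market-clearing price, it is binding.
At p = 16: qd = 374 - 16 = 358 and qs = 7·16 - 26 = 86.
Shortage = qd - qs = 358 - 86 = 272.

272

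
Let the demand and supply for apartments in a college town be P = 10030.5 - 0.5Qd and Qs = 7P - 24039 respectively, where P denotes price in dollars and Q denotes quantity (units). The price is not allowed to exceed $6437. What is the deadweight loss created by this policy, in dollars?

0

Rearranging demand gives Qd = 20061 - 2P. In a free market, 20061 - 2P = 7P - 24039 gives the equilibrium P* = 4900, Q* = 10261.
The ceiling of 6437 is above the equilibrium price 4900, so it is not binding; the market clears at P* = 4900, Q* = 10261.
Since the control does not bind, no trades are prevented and deadweight loss is zero.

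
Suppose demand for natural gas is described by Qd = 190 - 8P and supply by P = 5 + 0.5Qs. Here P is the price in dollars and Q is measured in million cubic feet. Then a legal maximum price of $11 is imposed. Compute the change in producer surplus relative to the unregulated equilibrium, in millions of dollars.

-189

Rearranging supply gives Qs = 2P - 10. In a free market, 190 - 8P = 2P - 10 gives the equilibrium P* = 20, Q* = 30.
Because the ceiling (11) lies below the market-clearing price, it is binding.
At P = 11: Qd = 190 - 8·11 = 102 and Qs = 2·11 - 10 = 12.
Producer surplus without the control is ½ · (20 - 5) · 30 = 225.
With the ceiling, producers sell 12 units at 11, so PS = ½ · (11 - 5) · 12 = 36.
Change in producer surplus = 36 - 225 = -189.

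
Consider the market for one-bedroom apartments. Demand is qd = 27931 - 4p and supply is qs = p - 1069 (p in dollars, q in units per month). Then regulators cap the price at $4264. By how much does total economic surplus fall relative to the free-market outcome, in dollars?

1474560

Setting quantity demanded equal to quantity supplied, 27931 - 4p = p - 1069, gives p* = 5800 and q* = 4731.
Since 4264 < 5800, the ceiling is binding.
At p = 4264: qd = 27931 - 4·4264 = 10875 and qs = 4264 - 1069 = 3195.
Quantity traded falls to 3195. At q = 3195 the demand price is (27931 - 3195)/4 = 6184 and the supply price is 1069 + 3195 = 4264.
Deadweight loss = ½ · (6184 - 4264) · (4731 - 3195) = ½ · 1920 · 1536 = 1474560.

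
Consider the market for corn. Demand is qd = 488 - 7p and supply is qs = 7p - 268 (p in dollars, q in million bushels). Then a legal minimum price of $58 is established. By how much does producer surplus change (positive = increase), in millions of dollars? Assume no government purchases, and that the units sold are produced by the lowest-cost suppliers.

272

Equilibrium: 488 - 7p = 7p - 268, so 756 = 14p and p* = 54, q* = 110.
The floor of 58 is above the equilibrium price 54, so it binds.
At p = 58: qd = 488 - 7·58 = 82 and qs = 7·58 - 268 = 138.
Producer surplus without the control is ½ · (54 - 268/7) · 110 = 6050/7.
With the floor, 82 units are sold at 58. The supply price at q = 82 is 50, so PS = ½ · [(58 - 268/7) + (58 - 50)] · 82 = 7954/7.
Change in producer surplus = 7954/7 - 6050/7 = 272.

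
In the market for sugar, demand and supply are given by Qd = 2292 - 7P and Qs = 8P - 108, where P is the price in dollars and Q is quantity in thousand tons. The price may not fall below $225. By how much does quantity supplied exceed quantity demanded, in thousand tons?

975

Equilibrium: 2292 - 7P = 8P - 108, so 2400 = 15P and P* = 160, Q* = 1172.
The floor of 225 is above the equilibrium price 160, so it binds.
At P = 225: Qd = 2292 - 7·225 = 717 and Qs = 8·225 - 108 = 1692.
Surplus = Qs - Qd = 1692 - 717 = 975.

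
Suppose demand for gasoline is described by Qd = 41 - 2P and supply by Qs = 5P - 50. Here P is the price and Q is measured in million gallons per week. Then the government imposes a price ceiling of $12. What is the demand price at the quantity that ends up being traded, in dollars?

15.5

Equilibrium: 41 - 2P = 5P - 50, so 91 = 7P and P* = 13, Q* = 15.
The ceiling of 12 is below the equilibrium price 13, so it binds.
At P = 12: Qd = 41 - 2·12 = 17 and Qs = 5·12 - 50 = 10.
Only 10 units reach the market. On the demand curve, the marginal buyer's willingness to pay at Q = 10 is (41 - 10)/2 = 15.5.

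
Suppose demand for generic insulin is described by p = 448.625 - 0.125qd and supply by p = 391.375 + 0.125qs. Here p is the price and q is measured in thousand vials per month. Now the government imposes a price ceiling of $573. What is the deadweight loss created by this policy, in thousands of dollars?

Rearranging demand gives qd = 3589 - 8p; rearranging supply gives qs = 8p - 3131. Without the control the market clears where 3589 - 8p = 8p - 3131, i.e. p* = 420 and q* = 229.
The ceiling of 573 is above the equilibrium price 420, so it is not binding; the market clears at p* = 420, q* = 229.
Since the control does not bind, no trades are prevented and deadweight loss is zero.

0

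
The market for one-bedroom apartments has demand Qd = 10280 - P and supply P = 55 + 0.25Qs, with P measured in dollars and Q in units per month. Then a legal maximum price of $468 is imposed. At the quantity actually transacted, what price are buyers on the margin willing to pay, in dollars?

Rearranging supply gives Qs = 4P - 220. Without the control the market clears where 10280 - P = 4P - 220, i.e. P* = 2100 and Q* = 8180.
Since 468 < 2100, the ceiling is binding.
At P = 468: Qd = 10280 - 468 = 9812 and Qs = 4·468 - 220 = 1652.
Only 1652 units reach the market. On the demand curve, the marginal buyer's willingness to pay at Q = 1652 is (10280 - 1652) = 8628.

8628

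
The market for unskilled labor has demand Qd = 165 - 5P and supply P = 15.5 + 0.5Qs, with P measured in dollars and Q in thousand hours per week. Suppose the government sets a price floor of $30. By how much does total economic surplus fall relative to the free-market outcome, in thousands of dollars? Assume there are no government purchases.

Rearranging supply gives Qs = 2P - 31. Equilibrium: 165 - 5P = 2P - 31, so 196 = 7P and P* = 28, Q* = 25.
Since 30 > 28, the floor is binding.
At P = 30: Qd = 165 - 5·30 = 15 and Qs = 2·30 - 31 = 29.
Quantity traded falls to 15. At Q = 15 the demand price is (165 - 15)/5 = 30 and the supply price is (31 + 15)/2 = 23.
Deadweight loss = ½ · (30 - 23) · (25 - 15) = ½ · 7 · 10 = 35.

35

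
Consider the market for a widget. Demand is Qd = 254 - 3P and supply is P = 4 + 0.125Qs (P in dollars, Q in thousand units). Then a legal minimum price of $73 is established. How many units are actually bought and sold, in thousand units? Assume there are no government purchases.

35

Rearranging supply gives Qs = 8P - 32. Without the control the market clears where 254 - 3P = 8P - 32, i.e. P* = 26 and Q* = 176.
The floor of 73 is above the equilibrium price 26, so it binds.
At P = 73: Qd = 254 - 3·73 = 35 and Qs = 8·73 - 32 = 552.
The quantity actually transacted is the short side, demand: 35.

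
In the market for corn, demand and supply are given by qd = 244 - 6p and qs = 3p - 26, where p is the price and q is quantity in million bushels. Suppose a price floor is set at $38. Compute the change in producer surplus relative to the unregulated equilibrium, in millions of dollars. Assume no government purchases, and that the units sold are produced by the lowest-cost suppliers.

Equilibrium: 244 - 6p = 3p - 26, so 270 = 9p and p* = 30, q* = 64.
The floor of 38 is above the equilibrium price 30, so it binds.
At p = 38: qd = 244 - 6·38 = 16 and qs = 3·38 - 26 = 88.
Producer surplus without the control is ½ · (30 - 26/3) · 64 = 2048/3.
With the floor, 16 units are sold at 38. The supply price at q = 16 is 14, so PS = ½ · [(38 - 26/3) + (38 - 14)] · 16 = 1280/3.
Change in producer surplus = 1280/3 - 2048/3 = -256.

-256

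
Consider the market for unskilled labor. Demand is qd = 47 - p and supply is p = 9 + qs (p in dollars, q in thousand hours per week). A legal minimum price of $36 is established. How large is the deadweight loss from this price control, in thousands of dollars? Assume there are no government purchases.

64

Rearranging supply gives qs = p - 9. In a free market, 47 - p = p - 9 gives the equilibrium p* = 28, q* = 19.
Because the floor (36) lies above the market-clearing price, it is binding.
At p = 36: qd = 47 - 36 = 11 and qs = 36 - 9 = 27.
Quantity traded falls to 11. At q = 11 the demand price is 47 - 11 = 36 and the supply price is 9 + 11 = 20.
Deadweight loss = ½ · (36 - 20) · (19 - 11) = ½ · 16 · 8 = 64.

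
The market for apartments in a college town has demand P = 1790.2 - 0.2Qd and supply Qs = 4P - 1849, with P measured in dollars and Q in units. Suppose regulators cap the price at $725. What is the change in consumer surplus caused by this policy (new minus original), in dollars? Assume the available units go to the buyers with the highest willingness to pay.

Rearranging demand gives Qd = 8951 - 5P. Without the control the market clears where 8951 - 5P = 4P - 1849, i.e. P* = 1200 and Q* = 2951.
The ceiling of 725 is below the equilibrium price 1200, so it binds.
At P = 725: Qd = 8951 - 5·725 = 5326 and Qs = 4·725 - 1849 = 1051.
Consumer surplus without the control is ½ · (1790.2 - 1200) · 2951 = 870840.1.
With the ceiling, 1051 units are sold at 725 (assume they go to the highest-value buyers). The demand price at Q = 1051 is 1580, so CS = ½ · [(1790.2 - 725) + (1580 - 725)] · 1051 = 1009065.1.
Change in consumer surplus = 1009065.1 - 870840.1 = 138225.

138225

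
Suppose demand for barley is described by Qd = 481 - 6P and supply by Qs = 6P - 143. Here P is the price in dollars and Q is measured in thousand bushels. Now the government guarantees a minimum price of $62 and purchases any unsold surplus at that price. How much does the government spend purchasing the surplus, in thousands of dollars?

7440

In a free market, 481 - 6P = 6P - 143 gives the equilibrium P* = 52, Q* = 169.
Because the floor (62) lies above the market-clearing price, it is binding.
At P = 62: Qd = 481 - 6·62 = 109 and Qs = 6·62 - 143 = 229.
Surplus = Qs - Qd = 120.
Government expenditure = surplus × support price = 120 × 62 = 7440.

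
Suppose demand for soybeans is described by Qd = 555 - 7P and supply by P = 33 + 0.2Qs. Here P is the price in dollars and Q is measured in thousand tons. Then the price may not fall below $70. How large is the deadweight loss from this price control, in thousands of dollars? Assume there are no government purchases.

840

Rearranging supply gives Qs = 5P - 165. Equilibrium: 555 - 7P = 5P - 165, so 720 = 12P and P* = 60, Q* = 135.
The floor of 70 is above the equilibrium price 60, so it binds.
At P = 70: Qd = 555 - 7·70 = 65 and Qs = 5·70 - 165 = 185.
Quantity traded falls to 65. At Q = 65 the demand price is (555 - 65)/7 = 70 and the supply price is (165 + 65)/5 = 46.
Deadweight loss = ½ · (70 - 46) · (135 - 65) = ½ · 24 · 70 = 840.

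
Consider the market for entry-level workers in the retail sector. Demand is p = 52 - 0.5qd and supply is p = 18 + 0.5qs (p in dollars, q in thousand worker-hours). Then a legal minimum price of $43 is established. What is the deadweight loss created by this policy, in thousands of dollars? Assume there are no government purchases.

128

Rearranging demand gives qd = 104 - 2p; rearranging supply gives qs = 2p - 36. Equilibrium: 104 - 2p = 2p - 36, so 140 = 4p and p* = 35, q* = 34.
The floor of 43 is above the equilibrium price 35, so it binds.
At p = 43: qd = 104 - 2·43 = 18 and qs = 2·43 - 36 = 50.
Quantity traded falls to 18. At q = 18 the demand price is (104 - 18)/2 = 43 and the supply price is (36 + 18)/2 = 27.
Deadweight loss = ½ · (43 - 27) · (34 - 18) = ½ · 16 · 16 = 128.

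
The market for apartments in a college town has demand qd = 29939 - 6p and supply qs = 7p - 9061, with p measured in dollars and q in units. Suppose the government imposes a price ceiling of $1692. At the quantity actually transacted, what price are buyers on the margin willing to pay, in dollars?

4526

Without the control the market clears where 29939 - 6p = 7p - 9061, i.e. p* = 3000 and q* = 11939.
The ceiling of 1692 is below the equilibrium price 3000, so it binds.
At p = 1692: qd = 29939 - 6·1692 = 19787 and qs = 7·1692 - 9061 = 2783.
Only 2783 units reach the market. On the demand curve, the marginal buyer's willingness to pay at q = 2783 is (29939 - 2783)/6 = 4526.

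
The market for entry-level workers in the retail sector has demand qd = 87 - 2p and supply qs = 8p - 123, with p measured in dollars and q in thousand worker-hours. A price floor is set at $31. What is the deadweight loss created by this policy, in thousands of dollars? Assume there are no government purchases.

In a free market, 87 - 2p = 8p - 123 gives the equilibrium p* = 21, q* = 45.
Since 31 > 21, the floor is binding.
At p = 31: qd = 87 - 2·31 = 25 and qs = 8·31 - 123 = 125.
Quantity traded falls to 25. At q = 25 the demand price is (87 - 25)/2 = 31 and the supply price is (123 + 25)/8 = 18.5.
Deadweight loss = ½ · (31 - 18.5) · (45 - 25) = ½ · 12.5 · 20 = 125.

125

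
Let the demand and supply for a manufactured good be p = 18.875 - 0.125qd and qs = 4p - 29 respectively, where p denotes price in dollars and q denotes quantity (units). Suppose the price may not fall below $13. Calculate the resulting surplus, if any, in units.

Rearranging demand gives qd = 151 - 8p. Without the control the market clears where 151 - 8p = 4p - 29, i.e. p* = 15 and q* = 31.
Since 13 is below p* = 15, the floor does not bind and the free-market outcome prevails.
Since the control does not bind, there is no surplus.

0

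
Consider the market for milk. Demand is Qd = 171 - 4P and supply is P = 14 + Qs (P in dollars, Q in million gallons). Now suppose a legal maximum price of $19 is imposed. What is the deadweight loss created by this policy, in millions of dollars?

Rearranging supply gives Qs = P - 14. Setting quantity demanded equal to quantity supplied, 171 - 4P = P - 14, gives P* = 37 and Q* = 23.
Since 19 < 37, the ceiling is binding.
At P = 19: Qd = 171 - 4·19 = 95 and Qs = 19 - 14 = 5.
Quantity traded falls to 5. At Q = 5 the demand price is (171 - 5)/4 = 41.5 and the supply price is 14 + 5 = 19.
Deadweight loss = ½ · (41.5 - 19) · (23 - 5) = ½ · 22.5 · 18 = 202.5.

202.5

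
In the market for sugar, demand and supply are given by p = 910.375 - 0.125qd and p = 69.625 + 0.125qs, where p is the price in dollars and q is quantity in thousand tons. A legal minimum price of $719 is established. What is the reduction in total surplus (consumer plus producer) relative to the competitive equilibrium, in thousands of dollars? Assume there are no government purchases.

Rearranging demand gives qd = 7283 - 8p; rearranging supply gives qs = 8p - 557. In a free market, 7283 - 8p = 8p - 557 gives the equilibrium p* = 490, q* = 3363.
Because the floor (719) lies above the market-clearing price, it is binding.
At p = 719: qd = 7283 - 8·719 = 1531 and qs = 8·719 - 557 = 5195.
Quantity traded falls to 1531. At q = 1531 the demand price is (7283 - 1531)/8 = 719 and the supply price is (557 + 1531)/8 = 261.
Deadweight loss = ½ · (719 - 261) · (3363 - 1531) = ½ · 458 · 1832 = 419528.

419528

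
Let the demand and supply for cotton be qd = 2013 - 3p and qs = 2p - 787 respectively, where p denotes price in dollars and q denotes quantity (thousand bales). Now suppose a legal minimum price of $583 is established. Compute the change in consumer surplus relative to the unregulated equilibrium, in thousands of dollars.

-6865.5

Equilibrium: 2013 - 3p = 2p - 787, so 2800 = 5p and p* = 560, q* = 333.
Since 583 > 560, the floor is binding.
At p = 583: qd = 2013 - 3·583 = 264 and qs = 2·583 - 787 = 379.
Consumer surplus without the control is ½ · (671 - 560) · 333 = 18481.5.
With the floor, consumers buy 264 units at 583, so CS = ½ · (671 - 583) · 264 = 11616.
Change in consumer surplus = 11616 - 18481.5 = -6865.5.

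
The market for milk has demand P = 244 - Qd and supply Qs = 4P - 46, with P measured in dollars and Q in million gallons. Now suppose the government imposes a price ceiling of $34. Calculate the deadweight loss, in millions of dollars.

Rearranging demand gives Qd = 244 - P. In a free market, 244 - P = 4P - 46 gives the equilibrium P* = 58, Q* = 186.
The ceiling of 34 is below the equilibrium price 58, so it binds.
At P = 34: Qd = 244 - 34 = 210 and Qs = 4·34 - 46 = 90.
Quantity traded falls to 90. At Q = 90 the demand price is 244 - 90 = 154 and the supply price is (46 + 90)/4 = 34.
Deadweight loss = ½ · (154 - 34) · (186 - 90) = ½ · 120 · 96 = 5760.

5760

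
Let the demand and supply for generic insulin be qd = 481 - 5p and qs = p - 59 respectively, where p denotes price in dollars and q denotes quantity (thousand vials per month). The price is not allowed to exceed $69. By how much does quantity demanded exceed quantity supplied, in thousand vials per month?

126

Setting quantity demanded equal to quantity supplied, 481 - 5p = p - 59, gives p* = 90 and q* = 31.
Because the ceiling (69) lies below the market-clearing price, it is binding.
At p = 69: qd = 481 - 5·69 = 136 and qs = 69 - 59 = 10.
Shortage = qd - qs = 136 - 10 = 126.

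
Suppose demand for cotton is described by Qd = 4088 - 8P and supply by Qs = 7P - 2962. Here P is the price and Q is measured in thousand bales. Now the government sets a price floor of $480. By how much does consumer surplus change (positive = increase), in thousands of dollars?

-2880

Equilibrium: 4088 - 8P = 7P - 2962, so 7050 = 15P and P* = 470, Q* = 328.
Since 480 > 470, the floor is binding.
At P = 480: Qd = 4088 - 8·480 = 248 and Qs = 7·480 - 2962 = 398.
Consumer surplus without the control is ½ · (511 - 470) · 328 = 6724.
With the floor, consumers buy 248 units at 480, so CS = ½ · (511 - 480) · 248 = 3844.
Change in consumer surplus = 3844 - 6724 = -2880.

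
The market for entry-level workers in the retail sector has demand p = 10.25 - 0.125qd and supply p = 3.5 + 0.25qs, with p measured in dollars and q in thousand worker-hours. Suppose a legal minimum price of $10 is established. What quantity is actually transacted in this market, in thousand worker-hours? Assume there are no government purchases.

Rearranging demand gives qd = 82 - 8p; rearranging supply gives qs = 4p - 14. Without the control the market clears where 82 - 8p = 4p - 14, i.e. p* = 8 and q* = 18.
Since 10 > 8, the floor is binding.
At p = 10: qd = 82 - 8·10 = 2 and qs = 4·10 - 14 = 26.
The quantity actually transacted is the short side, demand: 2.

2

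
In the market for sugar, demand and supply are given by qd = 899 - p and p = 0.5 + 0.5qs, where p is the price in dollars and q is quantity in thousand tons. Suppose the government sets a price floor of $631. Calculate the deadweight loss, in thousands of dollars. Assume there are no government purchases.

Rearranging supply gives qs = 2p - 1. In a free market, 899 - p = 2p - 1 gives the equilibrium p* = 300, q* = 599.
Because the floor (631) lies above the market-clearing price, it is binding.
At p = 631: qd = 899 - 631 = 268 and qs = 2·631 - 1 = 1261.
Quantity traded falls to 268. At q = 268 the demand price is 899 - 268 = 631 and the supply price is (1 + 268)/2 = 134.5.
Deadweight loss = ½ · (631 - 134.5) · (599 - 268) = ½ · 496.5 · 331 = 82170.75.

82170.75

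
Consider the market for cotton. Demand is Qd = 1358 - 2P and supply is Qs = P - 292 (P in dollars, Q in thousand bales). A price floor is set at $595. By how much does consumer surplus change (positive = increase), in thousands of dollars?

In a free market, 1358 - 2P = P - 292 gives the equilibrium P* = 550, Q* = 258.
The floor of 595 is above the equilibrium price 550, so it binds.
At P = 595: Qd = 1358 - 2·595 = 168 and Qs = 595 - 292 = 303.
Consumer surplus without the control is ½ · (679 - 550) · 258 = 16641.
With the floor, consumers buy 168 units at 595, so CS = ½ · (679 - 595) · 168 = 7056.
Change in consumer surplus = 7056 - 16641 = -9585.

-9585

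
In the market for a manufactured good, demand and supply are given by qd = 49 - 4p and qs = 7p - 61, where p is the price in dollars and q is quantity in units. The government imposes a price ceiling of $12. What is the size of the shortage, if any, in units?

0

Equilibrium: 49 - 4p = 7p - 61, so 110 = 11p and p* = 10, q* = 9.
Since 12 is above p* = 10, the ceiling does not bind and the free-market outcome prevails.
Since the control does not bind, there is no shortage.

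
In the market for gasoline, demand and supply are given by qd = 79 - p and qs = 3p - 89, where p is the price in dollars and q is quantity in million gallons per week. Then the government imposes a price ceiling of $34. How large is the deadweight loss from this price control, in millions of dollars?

Without the control the market clears where 79 - p = 3p - 89, i.e. p* = 42 and q* = 37.
Because the ceiling (34) lies below the market-clearing price, it is binding.
At p = 34: qd = 79 - 34 = 45 and qs = 3·34 - 89 = 13.
Quantity traded falls to 13. At q = 13 the demand price is 79 - 13 = 66 and the supply price is (89 + 13)/3 = 34.
Deadweight loss = ½ · (66 - 34) · (37 - 13) = ½ · 32 · 24 = 384.

384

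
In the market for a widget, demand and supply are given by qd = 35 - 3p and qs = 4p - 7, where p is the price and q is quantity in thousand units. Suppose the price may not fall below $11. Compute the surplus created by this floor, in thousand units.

35

Without the control the market clears where 35 - 3p = 4p - 7, i.e. p* = 6 and q* = 17.
Since 11 > 6, the floor is binding.
At p = 11: qd = 35 - 3·11 = 2 and qs = 4·11 - 7 = 37.
Surplus = qs - qd = 37 - 2 = 35.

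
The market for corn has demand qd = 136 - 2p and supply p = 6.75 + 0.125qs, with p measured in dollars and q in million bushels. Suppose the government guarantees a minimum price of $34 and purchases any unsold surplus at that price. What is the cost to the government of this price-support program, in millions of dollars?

Rearranging supply gives qs = 8p - 54. Equilibrium: 136 - 2p = 8p - 54, so 190 = 10p and p* = 19, q* = 98.
The floor of 34 is above the equilibrium price 19, so it binds.
At p = 34: qd = 136 - 2·34 = 68 and qs = 8·34 - 54 = 218.
Surplus = qs - qd = 150.
Government expenditure = surplus × support price = 150 × 34 = 5100.

5100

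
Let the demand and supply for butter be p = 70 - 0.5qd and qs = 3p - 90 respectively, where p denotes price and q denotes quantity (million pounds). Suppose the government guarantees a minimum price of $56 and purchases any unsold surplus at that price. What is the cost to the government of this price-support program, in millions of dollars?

Rearranging demand gives qd = 140 - 2p. In a free market, 140 - 2p = 3p - 90 gives the equilibrium p* = 46, q* = 48.
Because the floor (56) lies above the market-clearing price, it is binding.
At p = 56: qd = 140 - 2·56 = 28 and qs = 3·56 - 90 = 78.
Surplus = qs - qd = 50.
Government expenditure = surplus × support price = 50 × 56 = 2800.

2800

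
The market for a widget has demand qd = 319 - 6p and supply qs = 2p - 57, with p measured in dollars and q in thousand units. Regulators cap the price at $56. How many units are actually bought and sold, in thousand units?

37

Without the control the market clears where 319 - 6p = 2p - 57, i.e. p* = 47 and q* = 37.
The ceiling of 56 is above the equilibrium price 47, so it is not binding; the market clears at p* = 47, q* = 37.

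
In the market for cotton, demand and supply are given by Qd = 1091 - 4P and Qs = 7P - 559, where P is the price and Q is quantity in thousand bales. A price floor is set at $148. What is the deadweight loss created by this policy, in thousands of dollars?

0

Setting quantity demanded equal to quantity supplied, 1091 - 4P = 7P - 559, gives P* = 150 and Q* = 491.
Since 148 is below P* = 150, the floor does not bind and the free-market outcome prevails.
Since the control does not bind, no trades are prevented and deadweight loss is zero.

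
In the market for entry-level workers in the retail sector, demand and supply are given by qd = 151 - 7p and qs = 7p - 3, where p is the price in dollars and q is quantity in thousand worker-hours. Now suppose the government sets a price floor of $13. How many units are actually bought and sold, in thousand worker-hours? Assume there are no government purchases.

In a free market, 151 - 7p = 7p - 3 gives the equilibrium p* = 11, q* = 74.
Since 13 > 11, the floor is binding.
At p = 13: qd = 151 - 7·13 = 60 and qs = 7·13 - 3 = 88.
The quantity actually transacted is the short side, demand: 60.

60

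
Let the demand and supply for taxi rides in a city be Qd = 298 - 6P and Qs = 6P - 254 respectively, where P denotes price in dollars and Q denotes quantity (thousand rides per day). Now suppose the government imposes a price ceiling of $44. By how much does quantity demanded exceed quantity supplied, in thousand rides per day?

Setting quantity demanded equal to quantity supplied, 298 - 6P = 6P - 254, gives P* = 46 and Q* = 22.
The ceiling of 44 is below the equilibrium price 46, so it binds.
At P = 44: Qd = 298 - 6·44 = 34 and Qs = 6·44 - 254 = 10.
Shortage = Qd - Qs = 34 - 10 = 24.

24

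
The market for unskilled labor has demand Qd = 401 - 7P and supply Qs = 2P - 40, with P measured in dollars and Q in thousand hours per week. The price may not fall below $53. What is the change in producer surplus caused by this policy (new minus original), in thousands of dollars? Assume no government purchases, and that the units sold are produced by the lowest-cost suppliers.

-76

Setting quantity demanded equal to quantity supplied, 401 - 7P = 2P - 40, gives P* = 49 and Q* = 58.
Since 53 > 49, the floor is binding.
At P = 53: Qd = 401 - 7·53 = 30 and Qs = 2·53 - 40 = 66.
Producer surplus without the control is ½ · (49 - 20) · 58 = 841.
With the floor, 30 units are sold at 53. The supply price at Q = 30 is 35, so PS = ½ · [(53 - 20) + (53 - 35)] · 30 = 765.
Change in producer surplus = 765 - 841 = -76.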